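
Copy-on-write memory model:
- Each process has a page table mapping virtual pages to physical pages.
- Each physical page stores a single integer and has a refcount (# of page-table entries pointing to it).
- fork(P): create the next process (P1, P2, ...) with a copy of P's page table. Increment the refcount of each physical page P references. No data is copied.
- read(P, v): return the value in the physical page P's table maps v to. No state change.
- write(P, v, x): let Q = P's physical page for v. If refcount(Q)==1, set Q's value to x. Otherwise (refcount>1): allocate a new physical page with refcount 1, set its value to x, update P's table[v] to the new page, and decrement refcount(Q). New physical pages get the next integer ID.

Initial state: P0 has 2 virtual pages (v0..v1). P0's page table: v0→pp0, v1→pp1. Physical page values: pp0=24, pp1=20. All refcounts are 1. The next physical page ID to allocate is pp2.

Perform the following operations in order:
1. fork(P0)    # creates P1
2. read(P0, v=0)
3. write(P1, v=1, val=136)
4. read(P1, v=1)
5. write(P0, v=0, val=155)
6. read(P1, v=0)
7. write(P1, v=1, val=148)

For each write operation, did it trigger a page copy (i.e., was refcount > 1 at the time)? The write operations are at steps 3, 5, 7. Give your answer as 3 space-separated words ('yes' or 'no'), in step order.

Op 1: fork(P0) -> P1. 2 ppages; refcounts: pp0:2 pp1:2
Op 2: read(P0, v0) -> 24. No state change.
Op 3: write(P1, v1, 136). refcount(pp1)=2>1 -> COPY to pp2. 3 ppages; refcounts: pp0:2 pp1:1 pp2:1
Op 4: read(P1, v1) -> 136. No state change.
Op 5: write(P0, v0, 155). refcount(pp0)=2>1 -> COPY to pp3. 4 ppages; refcounts: pp0:1 pp1:1 pp2:1 pp3:1
Op 6: read(P1, v0) -> 24. No state change.
Op 7: write(P1, v1, 148). refcount(pp2)=1 -> write in place. 4 ppages; refcounts: pp0:1 pp1:1 pp2:1 pp3:1

yes yes no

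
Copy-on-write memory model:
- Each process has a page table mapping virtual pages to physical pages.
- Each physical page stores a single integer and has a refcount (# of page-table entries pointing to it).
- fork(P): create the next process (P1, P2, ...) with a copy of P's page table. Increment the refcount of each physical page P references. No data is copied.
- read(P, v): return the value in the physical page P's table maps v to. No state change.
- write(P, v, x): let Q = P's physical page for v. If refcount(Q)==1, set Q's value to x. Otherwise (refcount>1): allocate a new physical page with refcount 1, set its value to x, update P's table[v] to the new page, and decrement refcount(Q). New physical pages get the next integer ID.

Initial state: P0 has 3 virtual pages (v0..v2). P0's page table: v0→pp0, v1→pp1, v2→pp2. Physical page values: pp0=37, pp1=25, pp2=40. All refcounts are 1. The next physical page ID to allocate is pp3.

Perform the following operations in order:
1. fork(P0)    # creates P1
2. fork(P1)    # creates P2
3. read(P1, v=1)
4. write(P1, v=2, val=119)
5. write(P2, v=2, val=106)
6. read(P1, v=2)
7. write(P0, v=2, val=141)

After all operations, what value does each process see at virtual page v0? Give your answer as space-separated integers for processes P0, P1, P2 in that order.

Answer: 37 37 37

Derivation:
Op 1: fork(P0) -> P1. 3 ppages; refcounts: pp0:2 pp1:2 pp2:2
Op 2: fork(P1) -> P2. 3 ppages; refcounts: pp0:3 pp1:3 pp2:3
Op 3: read(P1, v1) -> 25. No state change.
Op 4: write(P1, v2, 119). refcount(pp2)=3>1 -> COPY to pp3. 4 ppages; refcounts: pp0:3 pp1:3 pp2:2 pp3:1
Op 5: write(P2, v2, 106). refcount(pp2)=2>1 -> COPY to pp4. 5 ppages; refcounts: pp0:3 pp1:3 pp2:1 pp3:1 pp4:1
Op 6: read(P1, v2) -> 119. No state change.
Op 7: write(P0, v2, 141). refcount(pp2)=1 -> write in place. 5 ppages; refcounts: pp0:3 pp1:3 pp2:1 pp3:1 pp4:1
P0: v0 -> pp0 = 37
P1: v0 -> pp0 = 37
P2: v0 -> pp0 = 37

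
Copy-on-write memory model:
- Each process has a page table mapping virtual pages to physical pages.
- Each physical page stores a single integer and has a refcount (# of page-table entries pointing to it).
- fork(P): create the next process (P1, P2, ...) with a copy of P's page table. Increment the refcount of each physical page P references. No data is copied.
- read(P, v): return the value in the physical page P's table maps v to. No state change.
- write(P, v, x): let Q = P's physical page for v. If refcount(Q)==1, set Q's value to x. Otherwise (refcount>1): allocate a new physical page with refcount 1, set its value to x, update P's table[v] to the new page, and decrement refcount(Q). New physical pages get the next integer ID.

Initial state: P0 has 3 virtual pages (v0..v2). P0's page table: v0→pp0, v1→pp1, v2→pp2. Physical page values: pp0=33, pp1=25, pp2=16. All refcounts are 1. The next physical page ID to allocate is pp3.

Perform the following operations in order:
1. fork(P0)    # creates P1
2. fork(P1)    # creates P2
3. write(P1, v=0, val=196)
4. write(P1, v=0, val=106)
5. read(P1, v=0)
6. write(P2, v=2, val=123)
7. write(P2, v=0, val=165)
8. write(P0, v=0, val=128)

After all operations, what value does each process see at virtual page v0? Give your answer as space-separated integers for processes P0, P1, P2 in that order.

Answer: 128 106 165

Derivation:
Op 1: fork(P0) -> P1. 3 ppages; refcounts: pp0:2 pp1:2 pp2:2
Op 2: fork(P1) -> P2. 3 ppages; refcounts: pp0:3 pp1:3 pp2:3
Op 3: write(P1, v0, 196). refcount(pp0)=3>1 -> COPY to pp3. 4 ppages; refcounts: pp0:2 pp1:3 pp2:3 pp3:1
Op 4: write(P1, v0, 106). refcount(pp3)=1 -> write in place. 4 ppages; refcounts: pp0:2 pp1:3 pp2:3 pp3:1
Op 5: read(P1, v0) -> 106. No state change.
Op 6: write(P2, v2, 123). refcount(pp2)=3>1 -> COPY to pp4. 5 ppages; refcounts: pp0:2 pp1:3 pp2:2 pp3:1 pp4:1
Op 7: write(P2, v0, 165). refcount(pp0)=2>1 -> COPY to pp5. 6 ppages; refcounts: pp0:1 pp1:3 pp2:2 pp3:1 pp4:1 pp5:1
Op 8: write(P0, v0, 128). refcount(pp0)=1 -> write in place. 6 ppages; refcounts: pp0:1 pp1:3 pp2:2 pp3:1 pp4:1 pp5:1
P0: v0 -> pp0 = 128
P1: v0 -> pp3 = 106
P2: v0 -> pp5 = 165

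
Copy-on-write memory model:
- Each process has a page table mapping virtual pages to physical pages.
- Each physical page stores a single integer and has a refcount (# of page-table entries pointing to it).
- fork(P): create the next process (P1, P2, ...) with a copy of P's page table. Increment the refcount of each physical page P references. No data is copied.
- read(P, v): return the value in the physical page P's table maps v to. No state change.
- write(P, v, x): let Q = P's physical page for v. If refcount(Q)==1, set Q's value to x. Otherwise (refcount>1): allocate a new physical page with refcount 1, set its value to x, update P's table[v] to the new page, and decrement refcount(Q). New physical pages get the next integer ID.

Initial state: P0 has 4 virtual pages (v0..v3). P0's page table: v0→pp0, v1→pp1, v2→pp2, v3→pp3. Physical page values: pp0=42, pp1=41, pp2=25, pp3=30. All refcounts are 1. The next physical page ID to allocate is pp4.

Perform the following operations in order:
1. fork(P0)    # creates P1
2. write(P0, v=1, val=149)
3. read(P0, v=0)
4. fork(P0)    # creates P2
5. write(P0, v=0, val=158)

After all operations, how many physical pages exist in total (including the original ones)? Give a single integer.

Op 1: fork(P0) -> P1. 4 ppages; refcounts: pp0:2 pp1:2 pp2:2 pp3:2
Op 2: write(P0, v1, 149). refcount(pp1)=2>1 -> COPY to pp4. 5 ppages; refcounts: pp0:2 pp1:1 pp2:2 pp3:2 pp4:1
Op 3: read(P0, v0) -> 42. No state change.
Op 4: fork(P0) -> P2. 5 ppages; refcounts: pp0:3 pp1:1 pp2:3 pp3:3 pp4:2
Op 5: write(P0, v0, 158). refcount(pp0)=3>1 -> COPY to pp5. 6 ppages; refcounts: pp0:2 pp1:1 pp2:3 pp3:3 pp4:2 pp5:1

Answer: 6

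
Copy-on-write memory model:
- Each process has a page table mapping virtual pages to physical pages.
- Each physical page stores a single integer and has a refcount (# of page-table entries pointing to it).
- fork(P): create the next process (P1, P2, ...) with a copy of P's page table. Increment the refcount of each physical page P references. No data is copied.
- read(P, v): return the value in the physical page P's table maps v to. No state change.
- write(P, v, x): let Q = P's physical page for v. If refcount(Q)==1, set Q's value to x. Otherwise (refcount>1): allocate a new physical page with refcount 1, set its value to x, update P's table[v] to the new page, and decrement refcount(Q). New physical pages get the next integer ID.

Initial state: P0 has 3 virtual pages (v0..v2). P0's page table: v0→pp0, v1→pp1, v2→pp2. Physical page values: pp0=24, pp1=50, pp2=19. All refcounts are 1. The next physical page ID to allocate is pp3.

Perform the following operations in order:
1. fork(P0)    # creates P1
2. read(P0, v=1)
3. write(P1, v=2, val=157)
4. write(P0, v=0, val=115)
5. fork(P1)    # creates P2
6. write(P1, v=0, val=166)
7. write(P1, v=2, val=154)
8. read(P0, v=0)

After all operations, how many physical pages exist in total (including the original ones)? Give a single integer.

Answer: 7

Derivation:
Op 1: fork(P0) -> P1. 3 ppages; refcounts: pp0:2 pp1:2 pp2:2
Op 2: read(P0, v1) -> 50. No state change.
Op 3: write(P1, v2, 157). refcount(pp2)=2>1 -> COPY to pp3. 4 ppages; refcounts: pp0:2 pp1:2 pp2:1 pp3:1
Op 4: write(P0, v0, 115). refcount(pp0)=2>1 -> COPY to pp4. 5 ppages; refcounts: pp0:1 pp1:2 pp2:1 pp3:1 pp4:1
Op 5: fork(P1) -> P2. 5 ppages; refcounts: pp0:2 pp1:3 pp2:1 pp3:2 pp4:1
Op 6: write(P1, v0, 166). refcount(pp0)=2>1 -> COPY to pp5. 6 ppages; refcounts: pp0:1 pp1:3 pp2:1 pp3:2 pp4:1 pp5:1
Op 7: write(P1, v2, 154). refcount(pp3)=2>1 -> COPY to pp6. 7 ppages; refcounts: pp0:1 pp1:3 pp2:1 pp3:1 pp4:1 pp5:1 pp6:1
Op 8: read(P0, v0) -> 115. No state change.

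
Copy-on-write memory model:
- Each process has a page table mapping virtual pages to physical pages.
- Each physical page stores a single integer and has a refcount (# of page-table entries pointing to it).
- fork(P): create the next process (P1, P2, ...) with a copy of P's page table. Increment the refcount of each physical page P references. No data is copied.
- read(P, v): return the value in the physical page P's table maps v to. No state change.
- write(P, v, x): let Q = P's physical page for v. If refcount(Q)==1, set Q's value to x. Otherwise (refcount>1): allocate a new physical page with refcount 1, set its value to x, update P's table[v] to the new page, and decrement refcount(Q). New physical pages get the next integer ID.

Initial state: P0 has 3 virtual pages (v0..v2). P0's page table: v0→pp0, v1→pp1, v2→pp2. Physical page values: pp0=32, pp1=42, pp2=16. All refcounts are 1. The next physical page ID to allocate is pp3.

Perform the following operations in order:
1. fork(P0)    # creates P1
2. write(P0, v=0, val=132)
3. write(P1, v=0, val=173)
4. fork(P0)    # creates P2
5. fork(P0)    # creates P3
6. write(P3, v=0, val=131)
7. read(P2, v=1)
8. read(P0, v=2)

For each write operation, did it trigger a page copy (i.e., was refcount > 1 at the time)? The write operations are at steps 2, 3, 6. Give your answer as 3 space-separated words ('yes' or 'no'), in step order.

Op 1: fork(P0) -> P1. 3 ppages; refcounts: pp0:2 pp1:2 pp2:2
Op 2: write(P0, v0, 132). refcount(pp0)=2>1 -> COPY to pp3. 4 ppages; refcounts: pp0:1 pp1:2 pp2:2 pp3:1
Op 3: write(P1, v0, 173). refcount(pp0)=1 -> write in place. 4 ppages; refcounts: pp0:1 pp1:2 pp2:2 pp3:1
Op 4: fork(P0) -> P2. 4 ppages; refcounts: pp0:1 pp1:3 pp2:3 pp3:2
Op 5: fork(P0) -> P3. 4 ppages; refcounts: pp0:1 pp1:4 pp2:4 pp3:3
Op 6: write(P3, v0, 131). refcount(pp3)=3>1 -> COPY to pp4. 5 ppages; refcounts: pp0:1 pp1:4 pp2:4 pp3:2 pp4:1
Op 7: read(P2, v1) -> 42. No state change.
Op 8: read(P0, v2) -> 16. No state change.

yes no yes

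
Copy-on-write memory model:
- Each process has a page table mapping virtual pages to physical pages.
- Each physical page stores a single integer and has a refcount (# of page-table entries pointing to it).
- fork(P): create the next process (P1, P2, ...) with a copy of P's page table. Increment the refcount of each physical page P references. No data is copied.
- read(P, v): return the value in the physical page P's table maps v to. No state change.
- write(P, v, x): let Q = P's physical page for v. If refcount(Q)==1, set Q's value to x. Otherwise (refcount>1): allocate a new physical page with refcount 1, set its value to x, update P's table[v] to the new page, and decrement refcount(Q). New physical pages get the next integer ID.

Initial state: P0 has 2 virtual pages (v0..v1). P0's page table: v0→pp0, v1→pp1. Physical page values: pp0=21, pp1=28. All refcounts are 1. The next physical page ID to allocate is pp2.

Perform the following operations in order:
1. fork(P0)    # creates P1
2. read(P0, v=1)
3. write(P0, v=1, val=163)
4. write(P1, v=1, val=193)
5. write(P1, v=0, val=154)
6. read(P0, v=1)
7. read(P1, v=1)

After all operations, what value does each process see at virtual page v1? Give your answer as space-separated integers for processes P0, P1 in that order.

Op 1: fork(P0) -> P1. 2 ppages; refcounts: pp0:2 pp1:2
Op 2: read(P0, v1) -> 28. No state change.
Op 3: write(P0, v1, 163). refcount(pp1)=2>1 -> COPY to pp2. 3 ppages; refcounts: pp0:2 pp1:1 pp2:1
Op 4: write(P1, v1, 193). refcount(pp1)=1 -> write in place. 3 ppages; refcounts: pp0:2 pp1:1 pp2:1
Op 5: write(P1, v0, 154). refcount(pp0)=2>1 -> COPY to pp3. 4 ppages; refcounts: pp0:1 pp1:1 pp2:1 pp3:1
Op 6: read(P0, v1) -> 163. No state change.
Op 7: read(P1, v1) -> 193. No state change.
P0: v1 -> pp2 = 163
P1: v1 -> pp1 = 193

Answer: 163 193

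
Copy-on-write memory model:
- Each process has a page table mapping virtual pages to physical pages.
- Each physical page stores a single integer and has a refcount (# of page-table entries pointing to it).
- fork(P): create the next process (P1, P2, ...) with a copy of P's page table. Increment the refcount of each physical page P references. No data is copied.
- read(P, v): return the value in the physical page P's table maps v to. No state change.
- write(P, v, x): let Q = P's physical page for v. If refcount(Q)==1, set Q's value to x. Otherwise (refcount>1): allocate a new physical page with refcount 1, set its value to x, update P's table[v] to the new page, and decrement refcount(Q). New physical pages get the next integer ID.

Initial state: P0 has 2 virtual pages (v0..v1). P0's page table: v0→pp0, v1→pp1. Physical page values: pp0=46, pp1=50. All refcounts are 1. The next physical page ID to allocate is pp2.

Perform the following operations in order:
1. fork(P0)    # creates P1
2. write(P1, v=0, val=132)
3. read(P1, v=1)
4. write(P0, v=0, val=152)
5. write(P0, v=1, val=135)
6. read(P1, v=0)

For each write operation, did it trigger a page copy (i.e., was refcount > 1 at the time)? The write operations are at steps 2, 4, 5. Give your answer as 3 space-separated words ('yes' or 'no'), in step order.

Op 1: fork(P0) -> P1. 2 ppages; refcounts: pp0:2 pp1:2
Op 2: write(P1, v0, 132). refcount(pp0)=2>1 -> COPY to pp2. 3 ppages; refcounts: pp0:1 pp1:2 pp2:1
Op 3: read(P1, v1) -> 50. No state change.
Op 4: write(P0, v0, 152). refcount(pp0)=1 -> write in place. 3 ppages; refcounts: pp0:1 pp1:2 pp2:1
Op 5: write(P0, v1, 135). refcount(pp1)=2>1 -> COPY to pp3. 4 ppages; refcounts: pp0:1 pp1:1 pp2:1 pp3:1
Op 6: read(P1, v0) -> 132. No state change.

yes no yes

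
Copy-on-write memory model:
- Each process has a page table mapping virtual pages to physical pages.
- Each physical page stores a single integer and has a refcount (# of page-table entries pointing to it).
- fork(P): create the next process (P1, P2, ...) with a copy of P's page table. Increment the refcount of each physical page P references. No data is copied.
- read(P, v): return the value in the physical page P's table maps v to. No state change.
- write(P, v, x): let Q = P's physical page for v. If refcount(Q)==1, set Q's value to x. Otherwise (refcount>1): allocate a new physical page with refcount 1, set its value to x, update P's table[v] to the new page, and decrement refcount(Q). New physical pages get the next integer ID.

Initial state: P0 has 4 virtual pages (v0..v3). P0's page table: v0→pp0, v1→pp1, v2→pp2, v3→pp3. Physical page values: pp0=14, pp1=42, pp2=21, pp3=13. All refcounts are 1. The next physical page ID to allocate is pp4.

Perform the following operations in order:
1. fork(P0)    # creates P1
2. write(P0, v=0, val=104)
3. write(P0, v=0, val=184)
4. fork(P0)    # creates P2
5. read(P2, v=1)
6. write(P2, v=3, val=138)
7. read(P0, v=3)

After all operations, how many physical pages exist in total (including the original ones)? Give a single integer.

Op 1: fork(P0) -> P1. 4 ppages; refcounts: pp0:2 pp1:2 pp2:2 pp3:2
Op 2: write(P0, v0, 104). refcount(pp0)=2>1 -> COPY to pp4. 5 ppages; refcounts: pp0:1 pp1:2 pp2:2 pp3:2 pp4:1
Op 3: write(P0, v0, 184). refcount(pp4)=1 -> write in place. 5 ppages; refcounts: pp0:1 pp1:2 pp2:2 pp3:2 pp4:1
Op 4: fork(P0) -> P2. 5 ppages; refcounts: pp0:1 pp1:3 pp2:3 pp3:3 pp4:2
Op 5: read(P2, v1) -> 42. No state change.
Op 6: write(P2, v3, 138). refcount(pp3)=3>1 -> COPY to pp5. 6 ppages; refcounts: pp0:1 pp1:3 pp2:3 pp3:2 pp4:2 pp5:1
Op 7: read(P0, v3) -> 13. No state change.

Answer: 6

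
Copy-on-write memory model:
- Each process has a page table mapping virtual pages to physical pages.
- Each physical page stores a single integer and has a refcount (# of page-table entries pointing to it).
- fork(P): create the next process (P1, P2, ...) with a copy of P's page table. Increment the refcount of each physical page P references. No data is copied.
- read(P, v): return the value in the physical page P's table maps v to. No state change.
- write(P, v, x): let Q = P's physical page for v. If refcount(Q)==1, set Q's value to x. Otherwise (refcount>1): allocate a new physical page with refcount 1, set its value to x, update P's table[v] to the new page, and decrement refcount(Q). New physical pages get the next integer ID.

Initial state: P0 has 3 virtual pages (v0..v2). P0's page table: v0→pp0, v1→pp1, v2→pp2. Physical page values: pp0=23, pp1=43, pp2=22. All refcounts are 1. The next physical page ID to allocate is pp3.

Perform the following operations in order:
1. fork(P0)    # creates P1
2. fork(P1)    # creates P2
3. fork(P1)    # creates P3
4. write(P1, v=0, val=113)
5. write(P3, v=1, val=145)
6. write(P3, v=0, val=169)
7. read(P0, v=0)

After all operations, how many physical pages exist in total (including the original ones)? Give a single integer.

Answer: 6

Derivation:
Op 1: fork(P0) -> P1. 3 ppages; refcounts: pp0:2 pp1:2 pp2:2
Op 2: fork(P1) -> P2. 3 ppages; refcounts: pp0:3 pp1:3 pp2:3
Op 3: fork(P1) -> P3. 3 ppages; refcounts: pp0:4 pp1:4 pp2:4
Op 4: write(P1, v0, 113). refcount(pp0)=4>1 -> COPY to pp3. 4 ppages; refcounts: pp0:3 pp1:4 pp2:4 pp3:1
Op 5: write(P3, v1, 145). refcount(pp1)=4>1 -> COPY to pp4. 5 ppages; refcounts: pp0:3 pp1:3 pp2:4 pp3:1 pp4:1
Op 6: write(P3, v0, 169). refcount(pp0)=3>1 -> COPY to pp5. 6 ppages; refcounts: pp0:2 pp1:3 pp2:4 pp3:1 pp4:1 pp5:1
Op 7: read(P0, v0) -> 23. No state change.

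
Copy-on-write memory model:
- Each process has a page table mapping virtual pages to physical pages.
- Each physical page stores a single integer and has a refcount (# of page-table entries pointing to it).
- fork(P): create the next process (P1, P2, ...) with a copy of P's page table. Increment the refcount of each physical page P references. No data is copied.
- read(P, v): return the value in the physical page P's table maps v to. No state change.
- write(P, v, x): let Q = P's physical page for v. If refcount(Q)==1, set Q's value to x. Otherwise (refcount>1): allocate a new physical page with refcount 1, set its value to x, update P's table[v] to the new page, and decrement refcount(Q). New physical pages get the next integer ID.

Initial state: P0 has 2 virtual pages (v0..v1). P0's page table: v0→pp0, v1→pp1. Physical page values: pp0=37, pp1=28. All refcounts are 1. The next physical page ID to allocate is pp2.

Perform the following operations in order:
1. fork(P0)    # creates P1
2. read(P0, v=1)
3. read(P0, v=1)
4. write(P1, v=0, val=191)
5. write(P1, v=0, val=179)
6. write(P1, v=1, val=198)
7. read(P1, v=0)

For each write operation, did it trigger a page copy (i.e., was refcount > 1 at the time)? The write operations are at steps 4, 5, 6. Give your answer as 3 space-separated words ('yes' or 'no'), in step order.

Op 1: fork(P0) -> P1. 2 ppages; refcounts: pp0:2 pp1:2
Op 2: read(P0, v1) -> 28. No state change.
Op 3: read(P0, v1) -> 28. No state change.
Op 4: write(P1, v0, 191). refcount(pp0)=2>1 -> COPY to pp2. 3 ppages; refcounts: pp0:1 pp1:2 pp2:1
Op 5: write(P1, v0, 179). refcount(pp2)=1 -> write in place. 3 ppages; refcounts: pp0:1 pp1:2 pp2:1
Op 6: write(P1, v1, 198). refcount(pp1)=2>1 -> COPY to pp3. 4 ppages; refcounts: pp0:1 pp1:1 pp2:1 pp3:1
Op 7: read(P1, v0) -> 179. No state change.

yes no yes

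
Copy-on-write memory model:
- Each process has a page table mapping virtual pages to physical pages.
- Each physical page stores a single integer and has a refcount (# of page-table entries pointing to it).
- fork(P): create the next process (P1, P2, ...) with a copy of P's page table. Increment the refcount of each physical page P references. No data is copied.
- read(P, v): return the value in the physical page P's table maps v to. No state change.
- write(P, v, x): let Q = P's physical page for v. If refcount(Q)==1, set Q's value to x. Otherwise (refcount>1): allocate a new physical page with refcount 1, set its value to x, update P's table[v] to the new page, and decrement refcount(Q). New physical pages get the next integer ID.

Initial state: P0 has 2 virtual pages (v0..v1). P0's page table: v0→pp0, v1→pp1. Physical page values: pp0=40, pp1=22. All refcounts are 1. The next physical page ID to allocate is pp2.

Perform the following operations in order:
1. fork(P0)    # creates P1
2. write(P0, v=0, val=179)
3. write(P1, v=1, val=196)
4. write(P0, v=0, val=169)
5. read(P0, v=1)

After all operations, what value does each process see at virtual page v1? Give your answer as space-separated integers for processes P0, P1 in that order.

Answer: 22 196

Derivation:
Op 1: fork(P0) -> P1. 2 ppages; refcounts: pp0:2 pp1:2
Op 2: write(P0, v0, 179). refcount(pp0)=2>1 -> COPY to pp2. 3 ppages; refcounts: pp0:1 pp1:2 pp2:1
Op 3: write(P1, v1, 196). refcount(pp1)=2>1 -> COPY to pp3. 4 ppages; refcounts: pp0:1 pp1:1 pp2:1 pp3:1
Op 4: write(P0, v0, 169). refcount(pp2)=1 -> write in place. 4 ppages; refcounts: pp0:1 pp1:1 pp2:1 pp3:1
Op 5: read(P0, v1) -> 22. No state change.
P0: v1 -> pp1 = 22
P1: v1 -> pp3 = 196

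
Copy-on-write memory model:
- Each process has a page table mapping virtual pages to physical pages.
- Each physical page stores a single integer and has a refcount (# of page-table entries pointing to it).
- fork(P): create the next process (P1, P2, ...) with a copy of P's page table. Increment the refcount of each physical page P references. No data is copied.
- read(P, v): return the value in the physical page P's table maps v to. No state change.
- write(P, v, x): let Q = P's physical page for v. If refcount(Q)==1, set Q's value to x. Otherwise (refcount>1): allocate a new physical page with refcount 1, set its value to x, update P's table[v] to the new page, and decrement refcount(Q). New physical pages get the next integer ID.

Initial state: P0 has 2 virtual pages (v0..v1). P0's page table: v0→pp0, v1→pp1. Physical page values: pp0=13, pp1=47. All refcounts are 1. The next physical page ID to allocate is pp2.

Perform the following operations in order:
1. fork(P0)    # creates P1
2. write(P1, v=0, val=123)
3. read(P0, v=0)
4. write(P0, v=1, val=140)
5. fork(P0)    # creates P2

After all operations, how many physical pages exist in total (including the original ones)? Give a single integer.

Op 1: fork(P0) -> P1. 2 ppages; refcounts: pp0:2 pp1:2
Op 2: write(P1, v0, 123). refcount(pp0)=2>1 -> COPY to pp2. 3 ppages; refcounts: pp0:1 pp1:2 pp2:1
Op 3: read(P0, v0) -> 13. No state change.
Op 4: write(P0, v1, 140). refcount(pp1)=2>1 -> COPY to pp3. 4 ppages; refcounts: pp0:1 pp1:1 pp2:1 pp3:1
Op 5: fork(P0) -> P2. 4 ppages; refcounts: pp0:2 pp1:1 pp2:1 pp3:2

Answer: 4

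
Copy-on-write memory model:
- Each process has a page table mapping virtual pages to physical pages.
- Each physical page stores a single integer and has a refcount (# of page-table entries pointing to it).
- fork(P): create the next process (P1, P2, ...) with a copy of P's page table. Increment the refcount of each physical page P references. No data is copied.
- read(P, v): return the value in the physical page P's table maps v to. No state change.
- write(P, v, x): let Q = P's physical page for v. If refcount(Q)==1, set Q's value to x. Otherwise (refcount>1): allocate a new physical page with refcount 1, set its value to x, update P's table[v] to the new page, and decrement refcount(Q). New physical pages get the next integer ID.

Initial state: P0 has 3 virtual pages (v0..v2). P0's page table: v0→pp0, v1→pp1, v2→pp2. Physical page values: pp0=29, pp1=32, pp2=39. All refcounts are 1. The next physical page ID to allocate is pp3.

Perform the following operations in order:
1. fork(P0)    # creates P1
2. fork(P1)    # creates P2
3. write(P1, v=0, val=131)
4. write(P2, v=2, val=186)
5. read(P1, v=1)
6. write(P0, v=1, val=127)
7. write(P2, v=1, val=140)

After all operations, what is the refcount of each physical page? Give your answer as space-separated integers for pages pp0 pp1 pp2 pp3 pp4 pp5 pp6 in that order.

Op 1: fork(P0) -> P1. 3 ppages; refcounts: pp0:2 pp1:2 pp2:2
Op 2: fork(P1) -> P2. 3 ppages; refcounts: pp0:3 pp1:3 pp2:3
Op 3: write(P1, v0, 131). refcount(pp0)=3>1 -> COPY to pp3. 4 ppages; refcounts: pp0:2 pp1:3 pp2:3 pp3:1
Op 4: write(P2, v2, 186). refcount(pp2)=3>1 -> COPY to pp4. 5 ppages; refcounts: pp0:2 pp1:3 pp2:2 pp3:1 pp4:1
Op 5: read(P1, v1) -> 32. No state change.
Op 6: write(P0, v1, 127). refcount(pp1)=3>1 -> COPY to pp5. 6 ppages; refcounts: pp0:2 pp1:2 pp2:2 pp3:1 pp4:1 pp5:1
Op 7: write(P2, v1, 140). refcount(pp1)=2>1 -> COPY to pp6. 7 ppages; refcounts: pp0:2 pp1:1 pp2:2 pp3:1 pp4:1 pp5:1 pp6:1

Answer: 2 1 2 1 1 1 1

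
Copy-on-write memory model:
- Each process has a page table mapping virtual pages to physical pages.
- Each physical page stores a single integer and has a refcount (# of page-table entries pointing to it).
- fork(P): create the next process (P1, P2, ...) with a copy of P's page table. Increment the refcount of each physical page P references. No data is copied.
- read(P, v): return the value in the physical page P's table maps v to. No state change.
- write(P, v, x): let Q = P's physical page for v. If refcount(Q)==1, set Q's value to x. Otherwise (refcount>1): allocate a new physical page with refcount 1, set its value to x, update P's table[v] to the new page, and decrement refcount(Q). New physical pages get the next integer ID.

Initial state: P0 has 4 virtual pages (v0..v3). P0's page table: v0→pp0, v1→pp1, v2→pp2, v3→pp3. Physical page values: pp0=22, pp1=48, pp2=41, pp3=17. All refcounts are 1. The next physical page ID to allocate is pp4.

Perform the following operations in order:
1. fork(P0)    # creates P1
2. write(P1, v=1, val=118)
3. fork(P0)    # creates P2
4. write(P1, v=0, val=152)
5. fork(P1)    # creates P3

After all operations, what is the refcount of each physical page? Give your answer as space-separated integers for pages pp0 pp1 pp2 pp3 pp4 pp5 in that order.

Op 1: fork(P0) -> P1. 4 ppages; refcounts: pp0:2 pp1:2 pp2:2 pp3:2
Op 2: write(P1, v1, 118). refcount(pp1)=2>1 -> COPY to pp4. 5 ppages; refcounts: pp0:2 pp1:1 pp2:2 pp3:2 pp4:1
Op 3: fork(P0) -> P2. 5 ppages; refcounts: pp0:3 pp1:2 pp2:3 pp3:3 pp4:1
Op 4: write(P1, v0, 152). refcount(pp0)=3>1 -> COPY to pp5. 6 ppages; refcounts: pp0:2 pp1:2 pp2:3 pp3:3 pp4:1 pp5:1
Op 5: fork(P1) -> P3. 6 ppages; refcounts: pp0:2 pp1:2 pp2:4 pp3:4 pp4:2 pp5:2

Answer: 2 2 4 4 2 2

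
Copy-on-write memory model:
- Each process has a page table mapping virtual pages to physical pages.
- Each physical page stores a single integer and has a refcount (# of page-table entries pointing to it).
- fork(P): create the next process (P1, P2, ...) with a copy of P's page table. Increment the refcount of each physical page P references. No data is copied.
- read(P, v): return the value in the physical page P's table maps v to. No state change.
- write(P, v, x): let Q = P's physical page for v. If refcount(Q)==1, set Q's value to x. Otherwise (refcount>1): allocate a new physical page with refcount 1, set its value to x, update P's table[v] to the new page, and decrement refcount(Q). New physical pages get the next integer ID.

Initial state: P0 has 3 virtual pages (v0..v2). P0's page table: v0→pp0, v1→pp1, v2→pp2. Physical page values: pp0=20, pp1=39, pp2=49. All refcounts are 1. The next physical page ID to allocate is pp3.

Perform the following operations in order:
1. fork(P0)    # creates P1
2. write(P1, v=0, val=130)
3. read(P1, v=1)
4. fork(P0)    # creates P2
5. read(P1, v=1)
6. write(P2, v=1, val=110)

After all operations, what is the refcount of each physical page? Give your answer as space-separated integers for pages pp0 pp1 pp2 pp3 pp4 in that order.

Op 1: fork(P0) -> P1. 3 ppages; refcounts: pp0:2 pp1:2 pp2:2
Op 2: write(P1, v0, 130). refcount(pp0)=2>1 -> COPY to pp3. 4 ppages; refcounts: pp0:1 pp1:2 pp2:2 pp3:1
Op 3: read(P1, v1) -> 39. No state change.
Op 4: fork(P0) -> P2. 4 ppages; refcounts: pp0:2 pp1:3 pp2:3 pp3:1
Op 5: read(P1, v1) -> 39. No state change.
Op 6: write(P2, v1, 110). refcount(pp1)=3>1 -> COPY to pp4. 5 ppages; refcounts: pp0:2 pp1:2 pp2:3 pp3:1 pp4:1

Answer: 2 2 3 1 1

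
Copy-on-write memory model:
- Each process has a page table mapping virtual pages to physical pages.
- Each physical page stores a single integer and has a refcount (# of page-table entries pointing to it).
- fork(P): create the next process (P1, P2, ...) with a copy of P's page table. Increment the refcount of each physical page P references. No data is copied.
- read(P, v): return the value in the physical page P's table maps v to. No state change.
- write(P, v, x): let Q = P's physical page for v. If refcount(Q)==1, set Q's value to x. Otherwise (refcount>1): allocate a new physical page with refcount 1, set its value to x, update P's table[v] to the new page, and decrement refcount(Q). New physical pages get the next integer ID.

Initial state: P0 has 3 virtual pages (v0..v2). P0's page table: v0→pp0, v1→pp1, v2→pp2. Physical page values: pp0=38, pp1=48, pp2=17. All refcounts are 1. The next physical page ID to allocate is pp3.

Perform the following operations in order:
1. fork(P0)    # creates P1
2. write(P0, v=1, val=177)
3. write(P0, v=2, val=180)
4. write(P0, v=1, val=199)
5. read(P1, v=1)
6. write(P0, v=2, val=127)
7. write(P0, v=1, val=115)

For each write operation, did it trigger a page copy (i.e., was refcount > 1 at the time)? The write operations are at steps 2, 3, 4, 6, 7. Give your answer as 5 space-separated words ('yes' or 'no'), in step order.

Op 1: fork(P0) -> P1. 3 ppages; refcounts: pp0:2 pp1:2 pp2:2
Op 2: write(P0, v1, 177). refcount(pp1)=2>1 -> COPY to pp3. 4 ppages; refcounts: pp0:2 pp1:1 pp2:2 pp3:1
Op 3: write(P0, v2, 180). refcount(pp2)=2>1 -> COPY to pp4. 5 ppages; refcounts: pp0:2 pp1:1 pp2:1 pp3:1 pp4:1
Op 4: write(P0, v1, 199). refcount(pp3)=1 -> write in place. 5 ppages; refcounts: pp0:2 pp1:1 pp2:1 pp3:1 pp4:1
Op 5: read(P1, v1) -> 48. No state change.
Op 6: write(P0, v2, 127). refcount(pp4)=1 -> write in place. 5 ppages; refcounts: pp0:2 pp1:1 pp2:1 pp3:1 pp4:1
Op 7: write(P0, v1, 115). refcount(pp3)=1 -> write in place. 5 ppages; refcounts: pp0:2 pp1:1 pp2:1 pp3:1 pp4:1

yes yes no no no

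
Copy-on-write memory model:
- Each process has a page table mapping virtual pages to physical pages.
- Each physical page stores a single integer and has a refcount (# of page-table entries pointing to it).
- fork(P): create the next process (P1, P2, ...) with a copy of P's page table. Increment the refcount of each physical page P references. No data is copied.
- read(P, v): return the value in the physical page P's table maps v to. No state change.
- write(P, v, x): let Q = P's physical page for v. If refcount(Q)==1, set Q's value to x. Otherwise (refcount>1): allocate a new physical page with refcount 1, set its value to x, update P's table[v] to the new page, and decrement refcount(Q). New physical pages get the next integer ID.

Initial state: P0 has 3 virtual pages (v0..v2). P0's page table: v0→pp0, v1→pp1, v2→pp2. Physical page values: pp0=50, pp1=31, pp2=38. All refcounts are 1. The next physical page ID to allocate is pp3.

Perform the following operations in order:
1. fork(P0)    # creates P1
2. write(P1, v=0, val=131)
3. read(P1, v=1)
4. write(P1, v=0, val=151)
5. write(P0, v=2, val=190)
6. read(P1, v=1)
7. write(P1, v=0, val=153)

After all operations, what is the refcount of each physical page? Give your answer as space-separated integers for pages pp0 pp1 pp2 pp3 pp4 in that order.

Op 1: fork(P0) -> P1. 3 ppages; refcounts: pp0:2 pp1:2 pp2:2
Op 2: write(P1, v0, 131). refcount(pp0)=2>1 -> COPY to pp3. 4 ppages; refcounts: pp0:1 pp1:2 pp2:2 pp3:1
Op 3: read(P1, v1) -> 31. No state change.
Op 4: write(P1, v0, 151). refcount(pp3)=1 -> write in place. 4 ppages; refcounts: pp0:1 pp1:2 pp2:2 pp3:1
Op 5: write(P0, v2, 190). refcount(pp2)=2>1 -> COPY to pp4. 5 ppages; refcounts: pp0:1 pp1:2 pp2:1 pp3:1 pp4:1
Op 6: read(P1, v1) -> 31. No state change.
Op 7: write(P1, v0, 153). refcount(pp3)=1 -> write in place. 5 ppages; refcounts: pp0:1 pp1:2 pp2:1 pp3:1 pp4:1

Answer: 1 2 1 1 1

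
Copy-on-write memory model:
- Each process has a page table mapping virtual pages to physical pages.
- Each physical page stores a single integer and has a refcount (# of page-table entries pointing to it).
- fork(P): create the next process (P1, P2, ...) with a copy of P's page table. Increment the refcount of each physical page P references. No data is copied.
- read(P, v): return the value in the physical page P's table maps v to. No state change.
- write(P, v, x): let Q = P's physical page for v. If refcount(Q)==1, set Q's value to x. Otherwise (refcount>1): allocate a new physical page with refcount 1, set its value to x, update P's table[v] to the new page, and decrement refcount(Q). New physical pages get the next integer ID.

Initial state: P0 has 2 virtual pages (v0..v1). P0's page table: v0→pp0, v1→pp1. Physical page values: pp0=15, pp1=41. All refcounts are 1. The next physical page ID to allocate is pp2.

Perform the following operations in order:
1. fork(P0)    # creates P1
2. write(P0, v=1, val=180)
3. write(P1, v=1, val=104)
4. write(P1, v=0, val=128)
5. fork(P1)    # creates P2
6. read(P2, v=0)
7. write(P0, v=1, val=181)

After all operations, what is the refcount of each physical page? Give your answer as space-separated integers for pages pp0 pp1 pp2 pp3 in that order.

Op 1: fork(P0) -> P1. 2 ppages; refcounts: pp0:2 pp1:2
Op 2: write(P0, v1, 180). refcount(pp1)=2>1 -> COPY to pp2. 3 ppages; refcounts: pp0:2 pp1:1 pp2:1
Op 3: write(P1, v1, 104). refcount(pp1)=1 -> write in place. 3 ppages; refcounts: pp0:2 pp1:1 pp2:1
Op 4: write(P1, v0, 128). refcount(pp0)=2>1 -> COPY to pp3. 4 ppages; refcounts: pp0:1 pp1:1 pp2:1 pp3:1
Op 5: fork(P1) -> P2. 4 ppages; refcounts: pp0:1 pp1:2 pp2:1 pp3:2
Op 6: read(P2, v0) -> 128. No state change.
Op 7: write(P0, v1, 181). refcount(pp2)=1 -> write in place. 4 ppages; refcounts: pp0:1 pp1:2 pp2:1 pp3:2

Answer: 1 2 1 2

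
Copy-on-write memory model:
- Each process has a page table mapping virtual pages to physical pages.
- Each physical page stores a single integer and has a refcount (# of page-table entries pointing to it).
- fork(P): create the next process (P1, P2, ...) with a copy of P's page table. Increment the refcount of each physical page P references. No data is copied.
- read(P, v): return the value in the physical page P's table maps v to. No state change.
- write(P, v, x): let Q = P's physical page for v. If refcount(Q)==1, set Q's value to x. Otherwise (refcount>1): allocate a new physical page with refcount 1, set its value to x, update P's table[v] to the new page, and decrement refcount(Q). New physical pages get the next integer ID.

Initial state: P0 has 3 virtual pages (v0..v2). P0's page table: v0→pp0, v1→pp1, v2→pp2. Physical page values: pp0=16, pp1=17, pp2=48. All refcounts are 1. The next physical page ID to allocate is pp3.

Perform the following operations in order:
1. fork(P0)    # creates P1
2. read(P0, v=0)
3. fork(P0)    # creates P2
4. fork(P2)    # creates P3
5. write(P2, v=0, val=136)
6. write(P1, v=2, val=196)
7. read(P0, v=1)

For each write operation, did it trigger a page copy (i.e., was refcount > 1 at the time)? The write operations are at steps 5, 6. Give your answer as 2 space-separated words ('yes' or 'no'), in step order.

Op 1: fork(P0) -> P1. 3 ppages; refcounts: pp0:2 pp1:2 pp2:2
Op 2: read(P0, v0) -> 16. No state change.
Op 3: fork(P0) -> P2. 3 ppages; refcounts: pp0:3 pp1:3 pp2:3
Op 4: fork(P2) -> P3. 3 ppages; refcounts: pp0:4 pp1:4 pp2:4
Op 5: write(P2, v0, 136). refcount(pp0)=4>1 -> COPY to pp3. 4 ppages; refcounts: pp0:3 pp1:4 pp2:4 pp3:1
Op 6: write(P1, v2, 196). refcount(pp2)=4>1 -> COPY to pp4. 5 ppages; refcounts: pp0:3 pp1:4 pp2:3 pp3:1 pp4:1
Op 7: read(P0, v1) -> 17. No state change.

yes yes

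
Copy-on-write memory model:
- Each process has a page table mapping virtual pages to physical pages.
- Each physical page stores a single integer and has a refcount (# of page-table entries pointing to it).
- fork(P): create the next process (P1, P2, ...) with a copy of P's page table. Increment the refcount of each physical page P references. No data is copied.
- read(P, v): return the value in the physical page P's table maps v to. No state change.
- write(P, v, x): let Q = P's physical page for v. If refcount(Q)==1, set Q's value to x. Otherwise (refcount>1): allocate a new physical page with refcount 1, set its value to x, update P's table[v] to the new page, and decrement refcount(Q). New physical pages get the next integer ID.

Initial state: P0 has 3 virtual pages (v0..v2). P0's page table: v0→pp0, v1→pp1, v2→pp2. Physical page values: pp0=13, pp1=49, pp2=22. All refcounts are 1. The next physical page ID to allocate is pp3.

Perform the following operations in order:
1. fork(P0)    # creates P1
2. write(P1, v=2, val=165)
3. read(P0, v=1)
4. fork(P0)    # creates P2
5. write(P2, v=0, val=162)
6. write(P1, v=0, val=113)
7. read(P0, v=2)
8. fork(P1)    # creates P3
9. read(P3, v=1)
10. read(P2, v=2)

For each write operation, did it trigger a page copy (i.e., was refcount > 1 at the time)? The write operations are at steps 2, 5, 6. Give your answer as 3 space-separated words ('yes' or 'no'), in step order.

Op 1: fork(P0) -> P1. 3 ppages; refcounts: pp0:2 pp1:2 pp2:2
Op 2: write(P1, v2, 165). refcount(pp2)=2>1 -> COPY to pp3. 4 ppages; refcounts: pp0:2 pp1:2 pp2:1 pp3:1
Op 3: read(P0, v1) -> 49. No state change.
Op 4: fork(P0) -> P2. 4 ppages; refcounts: pp0:3 pp1:3 pp2:2 pp3:1
Op 5: write(P2, v0, 162). refcount(pp0)=3>1 -> COPY to pp4. 5 ppages; refcounts: pp0:2 pp1:3 pp2:2 pp3:1 pp4:1
Op 6: write(P1, v0, 113). refcount(pp0)=2>1 -> COPY to pp5. 6 ppages; refcounts: pp0:1 pp1:3 pp2:2 pp3:1 pp4:1 pp5:1
Op 7: read(P0, v2) -> 22. No state change.
Op 8: fork(P1) -> P3. 6 ppages; refcounts: pp0:1 pp1:4 pp2:2 pp3:2 pp4:1 pp5:2
Op 9: read(P3, v1) -> 49. No state change.
Op 10: read(P2, v2) -> 22. No state change.

yes yes yes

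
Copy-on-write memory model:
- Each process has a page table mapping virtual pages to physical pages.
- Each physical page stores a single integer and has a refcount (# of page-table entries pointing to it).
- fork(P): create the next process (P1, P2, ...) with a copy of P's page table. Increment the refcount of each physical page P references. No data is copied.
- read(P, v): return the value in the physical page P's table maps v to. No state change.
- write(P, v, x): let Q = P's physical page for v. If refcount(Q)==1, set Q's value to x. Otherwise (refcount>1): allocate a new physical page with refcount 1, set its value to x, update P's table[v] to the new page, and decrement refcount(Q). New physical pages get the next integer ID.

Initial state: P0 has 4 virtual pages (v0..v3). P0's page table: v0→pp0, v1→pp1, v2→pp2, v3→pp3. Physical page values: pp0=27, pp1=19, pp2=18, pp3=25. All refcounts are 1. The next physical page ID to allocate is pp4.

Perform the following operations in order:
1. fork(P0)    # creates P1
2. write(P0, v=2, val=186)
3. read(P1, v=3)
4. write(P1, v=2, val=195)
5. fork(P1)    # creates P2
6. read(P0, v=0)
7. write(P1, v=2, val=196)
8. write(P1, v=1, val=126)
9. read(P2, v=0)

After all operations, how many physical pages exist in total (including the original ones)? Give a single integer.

Answer: 7

Derivation:
Op 1: fork(P0) -> P1. 4 ppages; refcounts: pp0:2 pp1:2 pp2:2 pp3:2
Op 2: write(P0, v2, 186). refcount(pp2)=2>1 -> COPY to pp4. 5 ppages; refcounts: pp0:2 pp1:2 pp2:1 pp3:2 pp4:1
Op 3: read(P1, v3) -> 25. No state change.
Op 4: write(P1, v2, 195). refcount(pp2)=1 -> write in place. 5 ppages; refcounts: pp0:2 pp1:2 pp2:1 pp3:2 pp4:1
Op 5: fork(P1) -> P2. 5 ppages; refcounts: pp0:3 pp1:3 pp2:2 pp3:3 pp4:1
Op 6: read(P0, v0) -> 27. No state change.
Op 7: write(P1, v2, 196). refcount(pp2)=2>1 -> COPY to pp5. 6 ppages; refcounts: pp0:3 pp1:3 pp2:1 pp3:3 pp4:1 pp5:1
Op 8: write(P1, v1, 126). refcount(pp1)=3>1 -> COPY to pp6. 7 ppages; refcounts: pp0:3 pp1:2 pp2:1 pp3:3 pp4:1 pp5:1 pp6:1
Op 9: read(P2, v0) -> 27. No state change.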